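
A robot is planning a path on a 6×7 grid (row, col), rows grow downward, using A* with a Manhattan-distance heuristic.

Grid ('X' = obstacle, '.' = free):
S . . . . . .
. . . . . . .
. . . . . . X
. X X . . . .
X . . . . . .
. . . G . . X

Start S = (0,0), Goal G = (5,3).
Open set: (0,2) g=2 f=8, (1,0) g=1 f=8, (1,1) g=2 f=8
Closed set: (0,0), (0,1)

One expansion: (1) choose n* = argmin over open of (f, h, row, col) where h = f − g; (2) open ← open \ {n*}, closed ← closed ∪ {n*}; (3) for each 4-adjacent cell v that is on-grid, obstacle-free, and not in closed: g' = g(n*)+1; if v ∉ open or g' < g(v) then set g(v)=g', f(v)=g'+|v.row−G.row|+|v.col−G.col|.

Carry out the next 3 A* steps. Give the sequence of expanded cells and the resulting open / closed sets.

order=[(0,2) → (0,3) → (1,3)]; open=[(0,4) g=4 f=10, (1,0) g=1 f=8, (1,1) g=2 f=8, (1,2) g=3 f=8, (1,4) g=5 f=10, (2,3) g=5 f=8]; closed=[(0,0), (0,1), (0,2), (0,3), (1,3)]

step 1: expand (0,2) (f=8, h=6) → closed; open now [(0,3) g=3 f=8, (1,0) g=1 f=8, (1,1) g=2 f=8, (1,2) g=3 f=8]
step 2: expand (0,3) (f=8, h=5) → closed; open now [(0,4) g=4 f=10, (1,0) g=1 f=8, (1,1) g=2 f=8, (1,2) g=3 f=8, (1,3) g=4 f=8]
step 3: expand (1,3) (f=8, h=4) → closed; open now [(0,4) g=4 f=10, (1,0) g=1 f=8, (1,1) g=2 f=8, (1,2) g=3 f=8, (1,4) g=5 f=10, (2,3) g=5 f=8]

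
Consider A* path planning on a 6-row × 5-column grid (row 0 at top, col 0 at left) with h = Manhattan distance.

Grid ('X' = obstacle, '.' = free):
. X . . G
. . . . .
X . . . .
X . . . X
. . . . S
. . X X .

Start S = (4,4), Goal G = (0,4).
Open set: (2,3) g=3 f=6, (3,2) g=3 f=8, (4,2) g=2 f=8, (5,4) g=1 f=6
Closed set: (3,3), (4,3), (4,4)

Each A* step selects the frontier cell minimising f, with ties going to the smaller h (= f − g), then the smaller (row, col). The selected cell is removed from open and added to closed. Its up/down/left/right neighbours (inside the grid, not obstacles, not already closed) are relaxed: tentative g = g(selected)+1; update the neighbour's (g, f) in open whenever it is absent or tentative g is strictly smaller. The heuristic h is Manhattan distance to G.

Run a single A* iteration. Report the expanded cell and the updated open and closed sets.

expanded=(2,3); open=[(1,3) g=4 f=6, (2,2) g=4 f=8, (2,4) g=4 f=6, (3,2) g=3 f=8, (4,2) g=2 f=8, (5,4) g=1 f=6]; closed=[(2,3), (3,3), (4,3), (4,4)]

step 1: expand (2,3) (f=6, h=3) → closed; open now [(1,3) g=4 f=6, (2,2) g=4 f=8, (2,4) g=4 f=6, (3,2) g=3 f=8, (4,2) g=2 f=8, (5,4) g=1 f=6]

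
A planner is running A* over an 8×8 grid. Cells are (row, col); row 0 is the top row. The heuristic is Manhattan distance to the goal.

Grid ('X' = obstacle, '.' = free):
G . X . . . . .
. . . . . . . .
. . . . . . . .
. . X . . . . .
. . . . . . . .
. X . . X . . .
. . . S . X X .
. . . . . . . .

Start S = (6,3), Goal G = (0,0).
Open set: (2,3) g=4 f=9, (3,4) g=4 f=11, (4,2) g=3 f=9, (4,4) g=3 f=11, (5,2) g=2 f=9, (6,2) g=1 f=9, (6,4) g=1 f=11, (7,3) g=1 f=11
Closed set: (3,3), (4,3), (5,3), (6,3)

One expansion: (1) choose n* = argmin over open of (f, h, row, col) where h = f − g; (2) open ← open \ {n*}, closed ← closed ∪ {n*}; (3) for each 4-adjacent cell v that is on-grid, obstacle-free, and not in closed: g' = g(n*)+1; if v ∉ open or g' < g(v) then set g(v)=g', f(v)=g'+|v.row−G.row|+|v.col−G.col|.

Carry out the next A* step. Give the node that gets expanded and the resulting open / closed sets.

step 1: expand (2,3) (f=9, h=5) → closed; open now [(1,3) g=5 f=9, (2,2) g=5 f=9, (2,4) g=5 f=11, (3,4) g=4 f=11, (4,2) g=3 f=9, (4,4) g=3 f=11, (5,2) g=2 f=9, (6,2) g=1 f=9, (6,4) g=1 f=11, (7,3) g=1 f=11]

expanded=(2,3); open=[(1,3) g=5 f=9, (2,2) g=5 f=9, (2,4) g=5 f=11, (3,4) g=4 f=11, (4,2) g=3 f=9, (4,4) g=3 f=11, (5,2) g=2 f=9, (6,2) g=1 f=9, (6,4) g=1 f=11, (7,3) g=1 f=11]; closed=[(2,3), (3,3), (4,3), (5,3), (6,3)]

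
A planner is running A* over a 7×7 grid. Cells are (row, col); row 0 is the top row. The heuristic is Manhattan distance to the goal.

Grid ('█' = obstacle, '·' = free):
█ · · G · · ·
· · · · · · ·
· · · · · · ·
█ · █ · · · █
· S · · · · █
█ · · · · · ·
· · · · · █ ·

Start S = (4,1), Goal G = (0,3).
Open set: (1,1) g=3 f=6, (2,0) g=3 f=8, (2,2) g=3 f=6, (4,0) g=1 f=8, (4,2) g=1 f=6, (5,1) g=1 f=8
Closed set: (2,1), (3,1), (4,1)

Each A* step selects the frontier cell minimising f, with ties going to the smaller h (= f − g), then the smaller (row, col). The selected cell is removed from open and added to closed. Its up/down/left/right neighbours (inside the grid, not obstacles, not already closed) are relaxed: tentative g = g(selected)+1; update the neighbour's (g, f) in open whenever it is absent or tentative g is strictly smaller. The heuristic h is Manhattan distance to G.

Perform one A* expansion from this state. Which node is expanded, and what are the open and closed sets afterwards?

expanded=(1,1); open=[(0,1) g=4 f=6, (1,0) g=4 f=8, (1,2) g=4 f=6, (2,0) g=3 f=8, (2,2) g=3 f=6, (4,0) g=1 f=8, (4,2) g=1 f=6, (5,1) g=1 f=8]; closed=[(1,1), (2,1), (3,1), (4,1)]

step 1: expand (1,1) (f=6, h=3) → closed; open now [(0,1) g=4 f=6, (1,0) g=4 f=8, (1,2) g=4 f=6, (2,0) g=3 f=8, (2,2) g=3 f=6, (4,0) g=1 f=8, (4,2) g=1 f=6, (5,1) g=1 f=8]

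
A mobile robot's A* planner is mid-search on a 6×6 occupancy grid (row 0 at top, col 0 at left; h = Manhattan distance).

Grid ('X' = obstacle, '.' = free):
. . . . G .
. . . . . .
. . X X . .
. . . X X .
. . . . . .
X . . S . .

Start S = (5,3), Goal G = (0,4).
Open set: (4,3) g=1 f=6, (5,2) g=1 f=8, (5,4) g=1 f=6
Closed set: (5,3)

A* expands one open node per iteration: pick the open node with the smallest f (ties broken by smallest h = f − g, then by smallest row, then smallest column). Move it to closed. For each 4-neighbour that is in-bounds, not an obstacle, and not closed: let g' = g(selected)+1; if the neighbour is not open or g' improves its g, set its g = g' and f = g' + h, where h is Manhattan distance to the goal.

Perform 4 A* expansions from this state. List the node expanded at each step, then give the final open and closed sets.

step 1: expand (4,3) (f=6, h=5) → closed; open now [(4,2) g=2 f=8, (4,4) g=2 f=6, (5,2) g=1 f=8, (5,4) g=1 f=6]
step 2: expand (4,4) (f=6, h=4) → closed; open now [(4,2) g=2 f=8, (4,5) g=3 f=8, (5,2) g=1 f=8, (5,4) g=1 f=6]
step 3: expand (5,4) (f=6, h=5) → closed; open now [(4,2) g=2 f=8, (4,5) g=3 f=8, (5,2) g=1 f=8, (5,5) g=2 f=8]
step 4: expand (4,5) (f=8, h=5) → closed; open now [(3,5) g=4 f=8, (4,2) g=2 f=8, (5,2) g=1 f=8, (5,5) g=2 f=8]

order=[(4,3) → (4,4) → (5,4) → (4,5)]; open=[(3,5) g=4 f=8, (4,2) g=2 f=8, (5,2) g=1 f=8, (5,5) g=2 f=8]; closed=[(4,3), (4,4), (4,5), (5,3), (5,4)]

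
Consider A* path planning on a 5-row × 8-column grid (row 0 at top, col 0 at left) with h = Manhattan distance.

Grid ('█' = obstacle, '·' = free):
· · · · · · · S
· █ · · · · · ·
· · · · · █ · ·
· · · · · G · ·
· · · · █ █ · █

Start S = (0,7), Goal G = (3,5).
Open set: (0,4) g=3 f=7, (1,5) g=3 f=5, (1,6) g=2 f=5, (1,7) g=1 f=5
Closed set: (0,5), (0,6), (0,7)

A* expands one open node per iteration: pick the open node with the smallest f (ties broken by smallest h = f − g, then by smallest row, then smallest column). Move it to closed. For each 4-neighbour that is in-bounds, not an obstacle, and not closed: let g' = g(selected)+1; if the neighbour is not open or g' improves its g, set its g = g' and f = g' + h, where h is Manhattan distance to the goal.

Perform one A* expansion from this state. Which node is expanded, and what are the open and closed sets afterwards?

expanded=(1,5); open=[(0,4) g=3 f=7, (1,4) g=4 f=7, (1,6) g=2 f=5, (1,7) g=1 f=5]; closed=[(0,5), (0,6), (0,7), (1,5)]

step 1: expand (1,5) (f=5, h=2) → closed; open now [(0,4) g=3 f=7, (1,4) g=4 f=7, (1,6) g=2 f=5, (1,7) g=1 f=5]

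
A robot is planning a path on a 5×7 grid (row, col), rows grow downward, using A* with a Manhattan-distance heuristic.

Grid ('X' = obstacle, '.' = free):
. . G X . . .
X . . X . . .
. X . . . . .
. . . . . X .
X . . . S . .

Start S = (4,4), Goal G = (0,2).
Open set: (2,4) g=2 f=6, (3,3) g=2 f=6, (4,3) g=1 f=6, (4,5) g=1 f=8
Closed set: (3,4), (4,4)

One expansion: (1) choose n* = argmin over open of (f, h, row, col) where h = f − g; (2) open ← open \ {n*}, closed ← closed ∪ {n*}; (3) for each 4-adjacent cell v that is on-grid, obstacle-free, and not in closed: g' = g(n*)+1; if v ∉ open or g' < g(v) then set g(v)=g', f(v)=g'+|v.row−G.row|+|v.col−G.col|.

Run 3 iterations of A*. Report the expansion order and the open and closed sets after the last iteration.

step 1: expand (2,4) (f=6, h=4) → closed; open now [(1,4) g=3 f=6, (2,3) g=3 f=6, (2,5) g=3 f=8, (3,3) g=2 f=6, (4,3) g=1 f=6, (4,5) g=1 f=8]
step 2: expand (1,4) (f=6, h=3) → closed; open now [(0,4) g=4 f=6, (1,5) g=4 f=8, (2,3) g=3 f=6, (2,5) g=3 f=8, (3,3) g=2 f=6, (4,3) g=1 f=6, (4,5) g=1 f=8]
step 3: expand (0,4) (f=6, h=2) → closed; open now [(0,5) g=5 f=8, (1,5) g=4 f=8, (2,3) g=3 f=6, (2,5) g=3 f=8, (3,3) g=2 f=6, (4,3) g=1 f=6, (4,5) g=1 f=8]

order=[(2,4) → (1,4) → (0,4)]; open=[(0,5) g=5 f=8, (1,5) g=4 f=8, (2,3) g=3 f=6, (2,5) g=3 f=8, (3,3) g=2 f=6, (4,3) g=1 f=6, (4,5) g=1 f=8]; closed=[(0,4), (1,4), (2,4), (3,4), (4,4)]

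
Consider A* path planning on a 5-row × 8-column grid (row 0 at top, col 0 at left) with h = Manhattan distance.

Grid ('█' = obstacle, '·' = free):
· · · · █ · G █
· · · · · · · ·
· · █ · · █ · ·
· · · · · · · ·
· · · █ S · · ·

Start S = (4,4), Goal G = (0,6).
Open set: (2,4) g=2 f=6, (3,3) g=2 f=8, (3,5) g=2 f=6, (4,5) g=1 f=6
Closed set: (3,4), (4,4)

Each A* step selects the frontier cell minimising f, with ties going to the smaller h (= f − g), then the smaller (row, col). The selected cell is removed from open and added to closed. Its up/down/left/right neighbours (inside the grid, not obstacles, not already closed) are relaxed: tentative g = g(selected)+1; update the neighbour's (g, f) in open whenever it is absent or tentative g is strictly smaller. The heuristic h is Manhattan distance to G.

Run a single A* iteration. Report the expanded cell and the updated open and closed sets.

expanded=(2,4); open=[(1,4) g=3 f=6, (2,3) g=3 f=8, (3,3) g=2 f=8, (3,5) g=2 f=6, (4,5) g=1 f=6]; closed=[(2,4), (3,4), (4,4)]

step 1: expand (2,4) (f=6, h=4) → closed; open now [(1,4) g=3 f=6, (2,3) g=3 f=8, (3,3) g=2 f=8, (3,5) g=2 f=6, (4,5) g=1 f=6]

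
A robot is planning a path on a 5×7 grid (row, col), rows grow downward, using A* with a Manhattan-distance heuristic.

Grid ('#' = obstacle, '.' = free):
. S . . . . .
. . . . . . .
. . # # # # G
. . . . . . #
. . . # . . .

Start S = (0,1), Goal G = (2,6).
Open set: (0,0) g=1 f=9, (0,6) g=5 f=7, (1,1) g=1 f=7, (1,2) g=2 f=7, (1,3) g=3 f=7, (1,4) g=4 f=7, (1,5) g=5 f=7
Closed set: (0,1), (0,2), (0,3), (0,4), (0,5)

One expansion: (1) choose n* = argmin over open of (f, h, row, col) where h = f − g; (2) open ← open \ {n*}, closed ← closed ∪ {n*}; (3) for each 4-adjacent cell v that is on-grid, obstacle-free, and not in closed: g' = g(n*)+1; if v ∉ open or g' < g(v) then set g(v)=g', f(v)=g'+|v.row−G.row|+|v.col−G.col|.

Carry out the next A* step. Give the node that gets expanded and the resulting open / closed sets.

expanded=(0,6); open=[(0,0) g=1 f=9, (1,1) g=1 f=7, (1,2) g=2 f=7, (1,3) g=3 f=7, (1,4) g=4 f=7, (1,5) g=5 f=7, (1,6) g=6 f=7]; closed=[(0,1), (0,2), (0,3), (0,4), (0,5), (0,6)]

step 1: expand (0,6) (f=7, h=2) → closed; open now [(0,0) g=1 f=9, (1,1) g=1 f=7, (1,2) g=2 f=7, (1,3) g=3 f=7, (1,4) g=4 f=7, (1,5) g=5 f=7, (1,6) g=6 f=7]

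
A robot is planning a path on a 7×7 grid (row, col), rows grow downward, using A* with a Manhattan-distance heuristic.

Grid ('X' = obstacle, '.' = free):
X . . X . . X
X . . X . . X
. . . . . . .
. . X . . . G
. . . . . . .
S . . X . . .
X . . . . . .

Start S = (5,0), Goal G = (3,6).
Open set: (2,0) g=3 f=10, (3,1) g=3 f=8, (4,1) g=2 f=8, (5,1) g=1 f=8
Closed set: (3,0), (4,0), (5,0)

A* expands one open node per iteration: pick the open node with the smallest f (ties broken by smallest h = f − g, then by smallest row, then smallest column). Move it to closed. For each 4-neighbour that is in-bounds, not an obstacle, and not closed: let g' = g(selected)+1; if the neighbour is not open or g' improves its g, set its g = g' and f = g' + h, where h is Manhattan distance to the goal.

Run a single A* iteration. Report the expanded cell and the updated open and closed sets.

step 1: expand (3,1) (f=8, h=5) → closed; open now [(2,0) g=3 f=10, (2,1) g=4 f=10, (4,1) g=2 f=8, (5,1) g=1 f=8]

expanded=(3,1); open=[(2,0) g=3 f=10, (2,1) g=4 f=10, (4,1) g=2 f=8, (5,1) g=1 f=8]; closed=[(3,0), (3,1), (4,0), (5,0)]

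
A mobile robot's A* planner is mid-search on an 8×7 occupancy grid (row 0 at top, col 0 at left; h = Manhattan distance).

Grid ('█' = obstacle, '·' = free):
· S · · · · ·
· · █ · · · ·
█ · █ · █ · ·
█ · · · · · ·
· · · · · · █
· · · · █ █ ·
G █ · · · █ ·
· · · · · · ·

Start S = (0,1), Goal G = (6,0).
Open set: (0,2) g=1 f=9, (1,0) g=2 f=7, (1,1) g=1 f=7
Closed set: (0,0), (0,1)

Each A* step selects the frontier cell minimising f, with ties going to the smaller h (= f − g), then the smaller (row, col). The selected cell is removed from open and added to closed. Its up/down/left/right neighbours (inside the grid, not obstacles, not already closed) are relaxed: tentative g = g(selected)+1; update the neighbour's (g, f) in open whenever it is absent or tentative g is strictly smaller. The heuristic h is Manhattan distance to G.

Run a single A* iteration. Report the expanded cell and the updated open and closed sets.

step 1: expand (1,0) (f=7, h=5) → closed; open now [(0,2) g=1 f=9, (1,1) g=1 f=7]

expanded=(1,0); open=[(0,2) g=1 f=9, (1,1) g=1 f=7]; closed=[(0,0), (0,1), (1,0)]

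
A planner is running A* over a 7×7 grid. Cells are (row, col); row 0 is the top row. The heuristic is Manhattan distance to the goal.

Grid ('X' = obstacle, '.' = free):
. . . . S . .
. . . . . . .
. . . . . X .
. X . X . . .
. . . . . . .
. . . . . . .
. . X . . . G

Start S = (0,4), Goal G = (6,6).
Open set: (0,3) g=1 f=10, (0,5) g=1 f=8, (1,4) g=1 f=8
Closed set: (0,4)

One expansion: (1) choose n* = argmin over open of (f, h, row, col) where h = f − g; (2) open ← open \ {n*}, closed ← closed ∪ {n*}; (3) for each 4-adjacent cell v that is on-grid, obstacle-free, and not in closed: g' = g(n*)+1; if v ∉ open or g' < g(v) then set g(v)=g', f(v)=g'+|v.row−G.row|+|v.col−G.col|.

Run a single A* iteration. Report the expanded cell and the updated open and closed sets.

step 1: expand (0,5) (f=8, h=7) → closed; open now [(0,3) g=1 f=10, (0,6) g=2 f=8, (1,4) g=1 f=8, (1,5) g=2 f=8]

expanded=(0,5); open=[(0,3) g=1 f=10, (0,6) g=2 f=8, (1,4) g=1 f=8, (1,5) g=2 f=8]; closed=[(0,4), (0,5)]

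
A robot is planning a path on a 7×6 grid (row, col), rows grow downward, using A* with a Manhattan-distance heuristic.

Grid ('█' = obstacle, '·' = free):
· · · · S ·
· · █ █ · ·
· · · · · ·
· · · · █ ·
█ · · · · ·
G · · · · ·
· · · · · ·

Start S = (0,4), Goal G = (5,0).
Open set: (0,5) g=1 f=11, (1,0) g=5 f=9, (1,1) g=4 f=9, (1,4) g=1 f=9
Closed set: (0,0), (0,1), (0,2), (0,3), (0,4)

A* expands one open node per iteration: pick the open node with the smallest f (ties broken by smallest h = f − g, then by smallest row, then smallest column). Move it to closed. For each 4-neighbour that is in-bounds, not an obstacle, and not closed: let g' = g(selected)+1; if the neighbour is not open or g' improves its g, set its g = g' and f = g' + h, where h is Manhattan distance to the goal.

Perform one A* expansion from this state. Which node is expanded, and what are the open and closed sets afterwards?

expanded=(1,0); open=[(0,5) g=1 f=11, (1,1) g=4 f=9, (1,4) g=1 f=9, (2,0) g=6 f=9]; closed=[(0,0), (0,1), (0,2), (0,3), (0,4), (1,0)]

step 1: expand (1,0) (f=9, h=4) → closed; open now [(0,5) g=1 f=11, (1,1) g=4 f=9, (1,4) g=1 f=9, (2,0) g=6 f=9]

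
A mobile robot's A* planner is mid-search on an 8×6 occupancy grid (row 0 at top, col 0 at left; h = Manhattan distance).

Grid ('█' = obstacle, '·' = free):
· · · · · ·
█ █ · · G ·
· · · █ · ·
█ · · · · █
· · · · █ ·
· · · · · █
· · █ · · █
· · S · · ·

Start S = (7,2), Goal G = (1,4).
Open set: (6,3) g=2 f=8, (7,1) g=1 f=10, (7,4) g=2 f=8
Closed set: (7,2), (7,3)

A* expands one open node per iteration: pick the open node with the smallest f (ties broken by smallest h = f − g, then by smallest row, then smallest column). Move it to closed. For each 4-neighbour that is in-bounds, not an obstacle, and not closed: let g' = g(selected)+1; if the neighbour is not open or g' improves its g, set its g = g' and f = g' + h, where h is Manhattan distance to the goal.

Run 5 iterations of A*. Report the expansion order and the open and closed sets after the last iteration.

order=[(6,3) → (5,3) → (4,3) → (3,3) → (3,4)]; open=[(2,4) g=7 f=8, (3,2) g=6 f=10, (4,2) g=5 f=10, (5,2) g=4 f=10, (5,4) g=4 f=8, (6,4) g=3 f=8, (7,1) g=1 f=10, (7,4) g=2 f=8]; closed=[(3,3), (3,4), (4,3), (5,3), (6,3), (7,2), (7,3)]

step 1: expand (6,3) (f=8, h=6) → closed; open now [(5,3) g=3 f=8, (6,4) g=3 f=8, (7,1) g=1 f=10, (7,4) g=2 f=8]
step 2: expand (5,3) (f=8, h=5) → closed; open now [(4,3) g=4 f=8, (5,2) g=4 f=10, (5,4) g=4 f=8, (6,4) g=3 f=8, (7,1) g=1 f=10, (7,4) g=2 f=8]
step 3: expand (4,3) (f=8, h=4) → closed; open now [(3,3) g=5 f=8, (4,2) g=5 f=10, (5,2) g=4 f=10, (5,4) g=4 f=8, (6,4) g=3 f=8, (7,1) g=1 f=10, (7,4) g=2 f=8]
step 4: expand (3,3) (f=8, h=3) → closed; open now [(3,2) g=6 f=10, (3,4) g=6 f=8, (4,2) g=5 f=10, (5,2) g=4 f=10, (5,4) g=4 f=8, (6,4) g=3 f=8, (7,1) g=1 f=10, (7,4) g=2 f=8]
step 5: expand (3,4) (f=8, h=2) → closed; open now [(2,4) g=7 f=8, (3,2) g=6 f=10, (4,2) g=5 f=10, (5,2) g=4 f=10, (5,4) g=4 f=8, (6,4) g=3 f=8, (7,1) g=1 f=10, (7,4) g=2 f=8]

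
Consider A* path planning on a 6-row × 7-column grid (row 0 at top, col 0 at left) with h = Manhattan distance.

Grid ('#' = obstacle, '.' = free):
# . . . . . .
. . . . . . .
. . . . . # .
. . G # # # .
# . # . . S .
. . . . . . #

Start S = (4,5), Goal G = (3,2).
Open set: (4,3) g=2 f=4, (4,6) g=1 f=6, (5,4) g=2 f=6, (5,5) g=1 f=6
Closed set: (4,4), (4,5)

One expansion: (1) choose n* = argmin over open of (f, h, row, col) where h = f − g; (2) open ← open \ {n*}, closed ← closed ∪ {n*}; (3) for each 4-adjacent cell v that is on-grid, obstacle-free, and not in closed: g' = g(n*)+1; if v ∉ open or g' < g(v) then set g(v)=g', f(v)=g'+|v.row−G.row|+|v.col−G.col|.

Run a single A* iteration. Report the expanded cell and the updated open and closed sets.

step 1: expand (4,3) (f=4, h=2) → closed; open now [(4,6) g=1 f=6, (5,3) g=3 f=6, (5,4) g=2 f=6, (5,5) g=1 f=6]

expanded=(4,3); open=[(4,6) g=1 f=6, (5,3) g=3 f=6, (5,4) g=2 f=6, (5,5) g=1 f=6]; closed=[(4,3), (4,4), (4,5)]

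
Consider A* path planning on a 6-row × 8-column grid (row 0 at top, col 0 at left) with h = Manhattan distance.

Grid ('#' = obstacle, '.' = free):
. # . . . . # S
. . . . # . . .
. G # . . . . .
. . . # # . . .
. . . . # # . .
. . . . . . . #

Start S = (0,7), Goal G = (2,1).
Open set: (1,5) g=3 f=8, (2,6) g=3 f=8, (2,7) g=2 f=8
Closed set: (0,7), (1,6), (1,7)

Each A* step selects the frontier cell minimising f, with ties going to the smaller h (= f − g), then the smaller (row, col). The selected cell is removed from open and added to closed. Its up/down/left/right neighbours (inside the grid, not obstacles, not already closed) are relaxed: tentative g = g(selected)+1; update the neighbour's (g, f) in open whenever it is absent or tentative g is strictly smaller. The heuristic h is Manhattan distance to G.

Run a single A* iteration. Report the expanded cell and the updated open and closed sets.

step 1: expand (1,5) (f=8, h=5) → closed; open now [(0,5) g=4 f=10, (2,5) g=4 f=8, (2,6) g=3 f=8, (2,7) g=2 f=8]

expanded=(1,5); open=[(0,5) g=4 f=10, (2,5) g=4 f=8, (2,6) g=3 f=8, (2,7) g=2 f=8]; closed=[(0,7), (1,5), (1,6), (1,7)]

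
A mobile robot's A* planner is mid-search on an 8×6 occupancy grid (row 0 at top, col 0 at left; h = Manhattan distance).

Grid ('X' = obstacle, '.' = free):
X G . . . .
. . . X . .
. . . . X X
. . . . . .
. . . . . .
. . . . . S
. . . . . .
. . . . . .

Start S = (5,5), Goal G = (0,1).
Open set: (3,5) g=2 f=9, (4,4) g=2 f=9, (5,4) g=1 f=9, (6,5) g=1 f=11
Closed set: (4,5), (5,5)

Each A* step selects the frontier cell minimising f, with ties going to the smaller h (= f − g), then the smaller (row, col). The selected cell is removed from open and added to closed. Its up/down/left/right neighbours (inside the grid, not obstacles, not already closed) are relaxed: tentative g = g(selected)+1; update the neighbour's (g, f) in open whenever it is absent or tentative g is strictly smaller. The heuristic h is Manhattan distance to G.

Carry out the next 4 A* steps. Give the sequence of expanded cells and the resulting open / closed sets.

order=[(3,5) → (3,4) → (3,3) → (2,3)]; open=[(2,2) g=6 f=9, (3,2) g=5 f=9, (4,3) g=5 f=11, (4,4) g=2 f=9, (5,4) g=1 f=9, (6,5) g=1 f=11]; closed=[(2,3), (3,3), (3,4), (3,5), (4,5), (5,5)]

step 1: expand (3,5) (f=9, h=7) → closed; open now [(3,4) g=3 f=9, (4,4) g=2 f=9, (5,4) g=1 f=9, (6,5) g=1 f=11]
step 2: expand (3,4) (f=9, h=6) → closed; open now [(3,3) g=4 f=9, (4,4) g=2 f=9, (5,4) g=1 f=9, (6,5) g=1 f=11]
step 3: expand (3,3) (f=9, h=5) → closed; open now [(2,3) g=5 f=9, (3,2) g=5 f=9, (4,3) g=5 f=11, (4,4) g=2 f=9, (5,4) g=1 f=9, (6,5) g=1 f=11]
step 4: expand (2,3) (f=9, h=4) → closed; open now [(2,2) g=6 f=9, (3,2) g=5 f=9, (4,3) g=5 f=11, (4,4) g=2 f=9, (5,4) g=1 f=9, (6,5) g=1 f=11]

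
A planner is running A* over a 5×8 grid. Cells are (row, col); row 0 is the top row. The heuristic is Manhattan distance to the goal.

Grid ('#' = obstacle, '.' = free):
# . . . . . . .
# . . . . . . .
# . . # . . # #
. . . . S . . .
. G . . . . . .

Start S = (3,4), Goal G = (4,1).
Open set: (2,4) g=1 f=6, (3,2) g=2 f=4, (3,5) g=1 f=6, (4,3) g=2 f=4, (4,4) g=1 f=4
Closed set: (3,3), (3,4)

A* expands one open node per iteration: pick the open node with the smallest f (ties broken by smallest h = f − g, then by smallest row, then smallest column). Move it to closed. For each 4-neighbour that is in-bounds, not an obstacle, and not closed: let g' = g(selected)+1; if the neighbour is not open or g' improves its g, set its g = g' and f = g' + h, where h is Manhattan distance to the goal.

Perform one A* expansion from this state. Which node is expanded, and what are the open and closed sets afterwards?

step 1: expand (3,2) (f=4, h=2) → closed; open now [(2,2) g=3 f=6, (2,4) g=1 f=6, (3,1) g=3 f=4, (3,5) g=1 f=6, (4,2) g=3 f=4, (4,3) g=2 f=4, (4,4) g=1 f=4]

expanded=(3,2); open=[(2,2) g=3 f=6, (2,4) g=1 f=6, (3,1) g=3 f=4, (3,5) g=1 f=6, (4,2) g=3 f=4, (4,3) g=2 f=4, (4,4) g=1 f=4]; closed=[(3,2), (3,3), (3,4)]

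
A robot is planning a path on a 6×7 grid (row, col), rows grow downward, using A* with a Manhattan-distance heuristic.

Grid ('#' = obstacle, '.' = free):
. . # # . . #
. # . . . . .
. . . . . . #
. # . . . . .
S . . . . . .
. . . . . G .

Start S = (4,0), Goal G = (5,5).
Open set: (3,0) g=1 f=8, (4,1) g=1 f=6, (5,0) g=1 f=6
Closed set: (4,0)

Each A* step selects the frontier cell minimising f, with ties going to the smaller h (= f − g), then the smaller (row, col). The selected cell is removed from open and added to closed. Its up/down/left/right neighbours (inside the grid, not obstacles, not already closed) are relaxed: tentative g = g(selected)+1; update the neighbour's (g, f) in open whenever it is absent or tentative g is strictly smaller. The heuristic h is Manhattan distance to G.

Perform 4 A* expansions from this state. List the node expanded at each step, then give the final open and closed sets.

order=[(4,1) → (4,2) → (4,3) → (4,4)]; open=[(3,0) g=1 f=8, (3,2) g=3 f=8, (3,3) g=4 f=8, (3,4) g=5 f=8, (4,5) g=5 f=6, (5,0) g=1 f=6, (5,1) g=2 f=6, (5,2) g=3 f=6, (5,3) g=4 f=6, (5,4) g=5 f=6]; closed=[(4,0), (4,1), (4,2), (4,3), (4,4)]

step 1: expand (4,1) (f=6, h=5) → closed; open now [(3,0) g=1 f=8, (4,2) g=2 f=6, (5,0) g=1 f=6, (5,1) g=2 f=6]
step 2: expand (4,2) (f=6, h=4) → closed; open now [(3,0) g=1 f=8, (3,2) g=3 f=8, (4,3) g=3 f=6, (5,0) g=1 f=6, (5,1) g=2 f=6, (5,2) g=3 f=6]
step 3: expand (4,3) (f=6, h=3) → closed; open now [(3,0) g=1 f=8, (3,2) g=3 f=8, (3,3) g=4 f=8, (4,4) g=4 f=6, (5,0) g=1 f=6, (5,1) g=2 f=6, (5,2) g=3 f=6, (5,3) g=4 f=6]
step 4: expand (4,4) (f=6, h=2) → closed; open now [(3,0) g=1 f=8, (3,2) g=3 f=8, (3,3) g=4 f=8, (3,4) g=5 f=8, (4,5) g=5 f=6, (5,0) g=1 f=6, (5,1) g=2 f=6, (5,2) g=3 f=6, (5,3) g=4 f=6, (5,4) g=5 f=6]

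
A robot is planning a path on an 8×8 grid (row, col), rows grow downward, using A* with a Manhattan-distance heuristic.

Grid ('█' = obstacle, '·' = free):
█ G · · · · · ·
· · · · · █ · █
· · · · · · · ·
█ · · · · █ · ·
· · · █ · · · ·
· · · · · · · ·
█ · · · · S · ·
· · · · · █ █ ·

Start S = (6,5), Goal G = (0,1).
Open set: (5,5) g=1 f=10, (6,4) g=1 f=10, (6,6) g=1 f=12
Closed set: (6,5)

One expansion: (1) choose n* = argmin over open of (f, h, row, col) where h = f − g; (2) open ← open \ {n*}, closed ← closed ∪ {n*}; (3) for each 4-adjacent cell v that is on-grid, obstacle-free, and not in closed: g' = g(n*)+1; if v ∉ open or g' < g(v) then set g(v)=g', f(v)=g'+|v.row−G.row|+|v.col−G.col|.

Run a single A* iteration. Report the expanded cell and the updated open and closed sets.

step 1: expand (5,5) (f=10, h=9) → closed; open now [(4,5) g=2 f=10, (5,4) g=2 f=10, (5,6) g=2 f=12, (6,4) g=1 f=10, (6,6) g=1 f=12]

expanded=(5,5); open=[(4,5) g=2 f=10, (5,4) g=2 f=10, (5,6) g=2 f=12, (6,4) g=1 f=10, (6,6) g=1 f=12]; closed=[(5,5), (6,5)]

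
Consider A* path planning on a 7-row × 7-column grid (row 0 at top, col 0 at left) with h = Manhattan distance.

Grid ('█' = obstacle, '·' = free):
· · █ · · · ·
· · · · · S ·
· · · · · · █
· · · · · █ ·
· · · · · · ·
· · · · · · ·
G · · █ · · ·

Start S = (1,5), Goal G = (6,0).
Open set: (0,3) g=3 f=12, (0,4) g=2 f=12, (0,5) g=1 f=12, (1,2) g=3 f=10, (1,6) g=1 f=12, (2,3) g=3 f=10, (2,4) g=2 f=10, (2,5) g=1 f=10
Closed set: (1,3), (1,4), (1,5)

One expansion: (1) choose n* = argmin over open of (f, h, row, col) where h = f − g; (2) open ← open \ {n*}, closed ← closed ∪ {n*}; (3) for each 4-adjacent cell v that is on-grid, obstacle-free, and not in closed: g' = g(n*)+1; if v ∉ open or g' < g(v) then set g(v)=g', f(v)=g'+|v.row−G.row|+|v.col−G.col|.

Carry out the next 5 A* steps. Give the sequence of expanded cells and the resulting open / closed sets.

step 1: expand (1,2) (f=10, h=7) → closed; open now [(0,3) g=3 f=12, (0,4) g=2 f=12, (0,5) g=1 f=12, (1,1) g=4 f=10, (1,6) g=1 f=12, (2,2) g=4 f=10, (2,3) g=3 f=10, (2,4) g=2 f=10, (2,5) g=1 f=10]
step 2: expand (1,1) (f=10, h=6) → closed; open now [(0,1) g=5 f=12, (0,3) g=3 f=12, (0,4) g=2 f=12, (0,5) g=1 f=12, (1,0) g=5 f=10, (1,6) g=1 f=12, (2,1) g=5 f=10, (2,2) g=4 f=10, (2,3) g=3 f=10, (2,4) g=2 f=10, (2,5) g=1 f=10]
step 3: expand (1,0) (f=10, h=5) → closed; open now [(0,0) g=6 f=12, (0,1) g=5 f=12, (0,3) g=3 f=12, (0,4) g=2 f=12, (0,5) g=1 f=12, (1,6) g=1 f=12, (2,0) g=6 f=10, (2,1) g=5 f=10, (2,2) g=4 f=10, (2,3) g=3 f=10, (2,4) g=2 f=10, (2,5) g=1 f=10]
step 4: expand (2,0) (f=10, h=4) → closed; open now [(0,0) g=6 f=12, (0,1) g=5 f=12, (0,3) g=3 f=12, (0,4) g=2 f=12, (0,5) g=1 f=12, (1,6) g=1 f=12, (2,1) g=5 f=10, (2,2) g=4 f=10, (2,3) g=3 f=10, (2,4) g=2 f=10, (2,5) g=1 f=10, (3,0) g=7 f=10]
step 5: expand (3,0) (f=10, h=3) → closed; open now [(0,0) g=6 f=12, (0,1) g=5 f=12, (0,3) g=3 f=12, (0,4) g=2 f=12, (0,5) g=1 f=12, (1,6) g=1 f=12, (2,1) g=5 f=10, (2,2) g=4 f=10, (2,3) g=3 f=10, (2,4) g=2 f=10, (2,5) g=1 f=10, (3,1) g=8 f=12, (4,0) g=8 f=10]

order=[(1,2) → (1,1) → (1,0) → (2,0) → (3,0)]; open=[(0,0) g=6 f=12, (0,1) g=5 f=12, (0,3) g=3 f=12, (0,4) g=2 f=12, (0,5) g=1 f=12, (1,6) g=1 f=12, (2,1) g=5 f=10, (2,2) g=4 f=10, (2,3) g=3 f=10, (2,4) g=2 f=10, (2,5) g=1 f=10, (3,1) g=8 f=12, (4,0) g=8 f=10]; closed=[(1,0), (1,1), (1,2), (1,3), (1,4), (1,5), (2,0), (3,0)]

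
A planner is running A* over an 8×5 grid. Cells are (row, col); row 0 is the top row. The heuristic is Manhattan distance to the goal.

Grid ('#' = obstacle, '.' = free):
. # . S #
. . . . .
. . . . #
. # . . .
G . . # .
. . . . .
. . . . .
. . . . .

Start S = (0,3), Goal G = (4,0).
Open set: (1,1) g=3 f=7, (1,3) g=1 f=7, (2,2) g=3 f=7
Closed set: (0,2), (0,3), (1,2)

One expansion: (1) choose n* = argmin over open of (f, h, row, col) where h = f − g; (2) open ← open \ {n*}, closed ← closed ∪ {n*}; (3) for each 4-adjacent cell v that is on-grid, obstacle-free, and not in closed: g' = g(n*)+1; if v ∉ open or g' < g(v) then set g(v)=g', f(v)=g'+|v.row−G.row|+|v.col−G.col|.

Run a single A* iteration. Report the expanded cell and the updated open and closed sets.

expanded=(1,1); open=[(1,0) g=4 f=7, (1,3) g=1 f=7, (2,1) g=4 f=7, (2,2) g=3 f=7]; closed=[(0,2), (0,3), (1,1), (1,2)]

step 1: expand (1,1) (f=7, h=4) → closed; open now [(1,0) g=4 f=7, (1,3) g=1 f=7, (2,1) g=4 f=7, (2,2) g=3 f=7]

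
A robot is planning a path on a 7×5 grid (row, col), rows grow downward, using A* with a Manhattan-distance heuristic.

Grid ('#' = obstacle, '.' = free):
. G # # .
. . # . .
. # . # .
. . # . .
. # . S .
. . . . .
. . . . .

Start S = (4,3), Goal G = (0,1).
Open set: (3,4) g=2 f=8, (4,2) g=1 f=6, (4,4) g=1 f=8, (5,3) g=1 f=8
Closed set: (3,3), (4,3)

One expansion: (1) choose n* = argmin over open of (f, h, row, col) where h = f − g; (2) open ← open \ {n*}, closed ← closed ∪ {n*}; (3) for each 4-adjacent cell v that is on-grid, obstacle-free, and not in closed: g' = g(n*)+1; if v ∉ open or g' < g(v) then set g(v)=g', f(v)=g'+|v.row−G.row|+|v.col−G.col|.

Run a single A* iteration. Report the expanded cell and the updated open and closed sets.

expanded=(4,2); open=[(3,4) g=2 f=8, (4,4) g=1 f=8, (5,2) g=2 f=8, (5,3) g=1 f=8]; closed=[(3,3), (4,2), (4,3)]

step 1: expand (4,2) (f=6, h=5) → closed; open now [(3,4) g=2 f=8, (4,4) g=1 f=8, (5,2) g=2 f=8, (5,3) g=1 f=8]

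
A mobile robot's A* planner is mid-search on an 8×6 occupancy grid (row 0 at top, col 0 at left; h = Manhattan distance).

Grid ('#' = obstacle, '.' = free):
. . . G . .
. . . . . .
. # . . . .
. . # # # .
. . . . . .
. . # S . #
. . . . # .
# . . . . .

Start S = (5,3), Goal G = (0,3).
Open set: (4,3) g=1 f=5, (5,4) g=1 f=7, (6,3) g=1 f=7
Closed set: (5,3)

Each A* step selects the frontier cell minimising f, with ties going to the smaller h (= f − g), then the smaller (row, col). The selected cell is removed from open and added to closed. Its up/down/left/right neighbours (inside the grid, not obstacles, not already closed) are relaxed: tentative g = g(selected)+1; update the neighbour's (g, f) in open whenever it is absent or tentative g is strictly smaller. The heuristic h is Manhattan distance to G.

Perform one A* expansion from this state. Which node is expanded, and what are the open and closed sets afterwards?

expanded=(4,3); open=[(4,2) g=2 f=7, (4,4) g=2 f=7, (5,4) g=1 f=7, (6,3) g=1 f=7]; closed=[(4,3), (5,3)]

step 1: expand (4,3) (f=5, h=4) → closed; open now [(4,2) g=2 f=7, (4,4) g=2 f=7, (5,4) g=1 f=7, (6,3) g=1 f=7]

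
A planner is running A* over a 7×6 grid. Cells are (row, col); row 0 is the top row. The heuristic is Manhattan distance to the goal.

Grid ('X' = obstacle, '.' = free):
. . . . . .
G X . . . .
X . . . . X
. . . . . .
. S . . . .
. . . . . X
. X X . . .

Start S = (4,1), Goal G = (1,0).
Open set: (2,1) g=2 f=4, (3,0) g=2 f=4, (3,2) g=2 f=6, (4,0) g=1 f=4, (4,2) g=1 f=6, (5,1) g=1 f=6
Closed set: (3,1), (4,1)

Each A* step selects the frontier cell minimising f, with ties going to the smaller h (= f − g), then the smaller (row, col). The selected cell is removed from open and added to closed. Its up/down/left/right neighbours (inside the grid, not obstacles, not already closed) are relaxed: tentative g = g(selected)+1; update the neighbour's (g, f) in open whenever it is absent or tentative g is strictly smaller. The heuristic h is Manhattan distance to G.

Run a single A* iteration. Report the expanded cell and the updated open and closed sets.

expanded=(2,1); open=[(2,2) g=3 f=6, (3,0) g=2 f=4, (3,2) g=2 f=6, (4,0) g=1 f=4, (4,2) g=1 f=6, (5,1) g=1 f=6]; closed=[(2,1), (3,1), (4,1)]

step 1: expand (2,1) (f=4, h=2) → closed; open now [(2,2) g=3 f=6, (3,0) g=2 f=4, (3,2) g=2 f=6, (4,0) g=1 f=4, (4,2) g=1 f=6, (5,1) g=1 f=6]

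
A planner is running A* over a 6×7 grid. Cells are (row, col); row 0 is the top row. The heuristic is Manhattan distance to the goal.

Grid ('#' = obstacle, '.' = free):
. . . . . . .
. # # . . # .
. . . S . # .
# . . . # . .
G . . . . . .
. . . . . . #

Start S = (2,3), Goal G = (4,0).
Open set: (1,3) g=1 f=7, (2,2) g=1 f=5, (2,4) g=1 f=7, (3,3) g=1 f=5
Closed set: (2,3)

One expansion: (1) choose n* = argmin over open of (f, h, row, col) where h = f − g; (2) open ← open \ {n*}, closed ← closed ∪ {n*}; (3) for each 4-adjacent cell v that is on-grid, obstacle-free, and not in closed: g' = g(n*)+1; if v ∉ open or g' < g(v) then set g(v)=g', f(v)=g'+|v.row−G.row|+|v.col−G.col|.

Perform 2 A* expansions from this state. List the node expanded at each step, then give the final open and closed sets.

step 1: expand (2,2) (f=5, h=4) → closed; open now [(1,3) g=1 f=7, (2,1) g=2 f=5, (2,4) g=1 f=7, (3,2) g=2 f=5, (3,3) g=1 f=5]
step 2: expand (2,1) (f=5, h=3) → closed; open now [(1,3) g=1 f=7, (2,0) g=3 f=5, (2,4) g=1 f=7, (3,1) g=3 f=5, (3,2) g=2 f=5, (3,3) g=1 f=5]

order=[(2,2) → (2,1)]; open=[(1,3) g=1 f=7, (2,0) g=3 f=5, (2,4) g=1 f=7, (3,1) g=3 f=5, (3,2) g=2 f=5, (3,3) g=1 f=5]; closed=[(2,1), (2,2), (2,3)]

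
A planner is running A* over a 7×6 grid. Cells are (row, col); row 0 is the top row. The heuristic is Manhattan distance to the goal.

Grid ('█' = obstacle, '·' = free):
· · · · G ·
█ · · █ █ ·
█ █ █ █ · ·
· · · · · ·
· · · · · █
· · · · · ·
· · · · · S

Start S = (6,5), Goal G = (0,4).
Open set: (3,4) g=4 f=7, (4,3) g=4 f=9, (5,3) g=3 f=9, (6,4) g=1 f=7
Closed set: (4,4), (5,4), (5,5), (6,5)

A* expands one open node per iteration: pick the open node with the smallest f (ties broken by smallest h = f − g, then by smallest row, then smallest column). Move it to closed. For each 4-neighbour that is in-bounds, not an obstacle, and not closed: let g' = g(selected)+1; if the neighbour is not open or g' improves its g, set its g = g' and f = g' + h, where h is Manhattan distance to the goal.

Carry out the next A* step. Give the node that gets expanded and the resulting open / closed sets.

step 1: expand (3,4) (f=7, h=3) → closed; open now [(2,4) g=5 f=7, (3,3) g=5 f=9, (3,5) g=5 f=9, (4,3) g=4 f=9, (5,3) g=3 f=9, (6,4) g=1 f=7]

expanded=(3,4); open=[(2,4) g=5 f=7, (3,3) g=5 f=9, (3,5) g=5 f=9, (4,3) g=4 f=9, (5,3) g=3 f=9, (6,4) g=1 f=7]; closed=[(3,4), (4,4), (5,4), (5,5), (6,5)]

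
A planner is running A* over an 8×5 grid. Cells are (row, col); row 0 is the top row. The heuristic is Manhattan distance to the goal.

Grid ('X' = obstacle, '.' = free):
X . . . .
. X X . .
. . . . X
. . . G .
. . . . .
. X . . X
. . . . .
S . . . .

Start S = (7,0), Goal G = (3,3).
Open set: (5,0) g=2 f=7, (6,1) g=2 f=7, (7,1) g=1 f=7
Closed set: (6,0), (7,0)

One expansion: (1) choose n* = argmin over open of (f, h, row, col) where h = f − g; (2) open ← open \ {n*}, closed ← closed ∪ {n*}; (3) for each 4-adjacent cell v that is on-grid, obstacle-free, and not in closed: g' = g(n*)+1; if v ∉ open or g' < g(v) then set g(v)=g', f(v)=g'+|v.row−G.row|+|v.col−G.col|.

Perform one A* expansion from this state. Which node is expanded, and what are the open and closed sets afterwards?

step 1: expand (5,0) (f=7, h=5) → closed; open now [(4,0) g=3 f=7, (6,1) g=2 f=7, (7,1) g=1 f=7]

expanded=(5,0); open=[(4,0) g=3 f=7, (6,1) g=2 f=7, (7,1) g=1 f=7]; closed=[(5,0), (6,0), (7,0)]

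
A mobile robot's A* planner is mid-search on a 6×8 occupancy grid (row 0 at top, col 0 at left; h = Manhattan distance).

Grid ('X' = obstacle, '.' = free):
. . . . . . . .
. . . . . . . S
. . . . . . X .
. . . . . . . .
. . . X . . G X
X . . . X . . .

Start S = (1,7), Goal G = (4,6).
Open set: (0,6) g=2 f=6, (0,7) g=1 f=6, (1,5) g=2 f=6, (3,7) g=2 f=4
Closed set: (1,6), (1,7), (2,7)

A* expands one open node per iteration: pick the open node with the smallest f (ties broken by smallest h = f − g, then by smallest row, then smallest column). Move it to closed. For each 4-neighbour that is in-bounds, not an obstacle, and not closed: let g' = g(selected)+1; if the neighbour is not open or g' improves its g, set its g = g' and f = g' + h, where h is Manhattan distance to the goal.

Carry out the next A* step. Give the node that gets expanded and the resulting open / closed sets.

expanded=(3,7); open=[(0,6) g=2 f=6, (0,7) g=1 f=6, (1,5) g=2 f=6, (3,6) g=3 f=4]; closed=[(1,6), (1,7), (2,7), (3,7)]

step 1: expand (3,7) (f=4, h=2) → closed; open now [(0,6) g=2 f=6, (0,7) g=1 f=6, (1,5) g=2 f=6, (3,6) g=3 f=4]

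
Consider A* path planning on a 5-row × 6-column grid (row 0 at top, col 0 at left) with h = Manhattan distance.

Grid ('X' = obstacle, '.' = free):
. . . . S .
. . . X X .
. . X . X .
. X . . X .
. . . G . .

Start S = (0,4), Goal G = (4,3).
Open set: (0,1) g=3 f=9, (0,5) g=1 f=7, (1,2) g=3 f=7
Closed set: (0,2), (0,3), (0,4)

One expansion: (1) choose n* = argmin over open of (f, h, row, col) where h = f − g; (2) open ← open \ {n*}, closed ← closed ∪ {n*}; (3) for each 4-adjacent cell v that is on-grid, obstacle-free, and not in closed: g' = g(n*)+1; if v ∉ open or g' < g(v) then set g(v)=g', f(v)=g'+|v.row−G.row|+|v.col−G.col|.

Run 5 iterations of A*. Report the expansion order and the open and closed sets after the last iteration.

step 1: expand (1,2) (f=7, h=4) → closed; open now [(0,1) g=3 f=9, (0,5) g=1 f=7, (1,1) g=4 f=9]
step 2: expand (0,5) (f=7, h=6) → closed; open now [(0,1) g=3 f=9, (1,1) g=4 f=9, (1,5) g=2 f=7]
step 3: expand (1,5) (f=7, h=5) → closed; open now [(0,1) g=3 f=9, (1,1) g=4 f=9, (2,5) g=3 f=7]
step 4: expand (2,5) (f=7, h=4) → closed; open now [(0,1) g=3 f=9, (1,1) g=4 f=9, (3,5) g=4 f=7]
step 5: expand (3,5) (f=7, h=3) → closed; open now [(0,1) g=3 f=9, (1,1) g=4 f=9, (4,5) g=5 f=7]

order=[(1,2) → (0,5) → (1,5) → (2,5) → (3,5)]; open=[(0,1) g=3 f=9, (1,1) g=4 f=9, (4,5) g=5 f=7]; closed=[(0,2), (0,3), (0,4), (0,5), (1,2), (1,5), (2,5), (3,5)]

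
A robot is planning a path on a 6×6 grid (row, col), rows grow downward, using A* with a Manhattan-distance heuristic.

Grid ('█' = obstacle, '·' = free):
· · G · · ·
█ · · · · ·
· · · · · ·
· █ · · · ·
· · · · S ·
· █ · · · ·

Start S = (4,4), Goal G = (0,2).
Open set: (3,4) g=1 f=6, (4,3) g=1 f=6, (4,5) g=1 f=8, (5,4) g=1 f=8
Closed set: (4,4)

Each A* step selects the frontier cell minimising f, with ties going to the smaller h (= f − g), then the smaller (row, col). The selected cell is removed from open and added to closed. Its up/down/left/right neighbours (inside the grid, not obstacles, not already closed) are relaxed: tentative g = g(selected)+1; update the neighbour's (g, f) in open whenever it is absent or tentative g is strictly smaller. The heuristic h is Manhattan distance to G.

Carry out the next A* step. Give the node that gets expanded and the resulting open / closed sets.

expanded=(3,4); open=[(2,4) g=2 f=6, (3,3) g=2 f=6, (3,5) g=2 f=8, (4,3) g=1 f=6, (4,5) g=1 f=8, (5,4) g=1 f=8]; closed=[(3,4), (4,4)]

step 1: expand (3,4) (f=6, h=5) → closed; open now [(2,4) g=2 f=6, (3,3) g=2 f=6, (3,5) g=2 f=8, (4,3) g=1 f=6, (4,5) g=1 f=8, (5,4) g=1 f=8]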